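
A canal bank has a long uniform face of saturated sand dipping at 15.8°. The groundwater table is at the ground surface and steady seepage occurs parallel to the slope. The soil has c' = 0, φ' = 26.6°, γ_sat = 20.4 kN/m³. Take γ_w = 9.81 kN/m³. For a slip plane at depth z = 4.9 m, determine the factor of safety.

FS = 0.92

With seepage parallel to the slope and the water table at the surface, the effective normal stress on the slip plane uses the buoyant unit weight γ' = γ_sat − γ_w while the driving shear stress uses γ_sat:
FS = [c' + γ' z cos²β tanφ'] / [γ_sat z sinβ cosβ]
(For c' = 0 this reduces to FS = (γ'/γ_sat)·tanφ'/tanβ.)
γ' = 20.4 − 9.81 = 10.59 kN/m³
Numerator = 0.0 + 10.59·4.9·cos²15.8°·tan26.6° = 0.0 + 10.59·4.9·0.9259·0.5008 = 24.059 kPa
Denominator = 20.4·4.9·sin15.8°·cos15.8° = 20.4·4.9·0.2723·0.9622 = 26.189 kPa
FS = 24.059 / 26.189 = 0.919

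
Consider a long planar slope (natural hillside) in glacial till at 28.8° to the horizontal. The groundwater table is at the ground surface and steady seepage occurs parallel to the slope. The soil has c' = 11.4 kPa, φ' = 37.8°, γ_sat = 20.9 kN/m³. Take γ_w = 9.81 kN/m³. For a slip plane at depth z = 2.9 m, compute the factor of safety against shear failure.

FS = 1.19

With seepage parallel to the slope and the water table at the surface, the effective normal stress on the slip plane uses the buoyant unit weight γ' = γ_sat − γ_w while the driving shear stress uses γ_sat:
FS = [c' + γ' z cos²β tanφ'] / [γ_sat z sinβ cosβ]
γ' = 20.9 − 9.81 = 11.09 kN/m³
Numerator = 11.4 + 11.09·2.9·cos²28.8°·tan37.8° = 11.4 + 11.09·2.9·0.7679·0.7757 = 30.557 kPa
Denominator = 20.9·2.9·sin28.8°·cos28.8° = 20.9·2.9·0.4818·0.8763 = 25.587 kPa
FS = 30.557 / 25.587 = 1.194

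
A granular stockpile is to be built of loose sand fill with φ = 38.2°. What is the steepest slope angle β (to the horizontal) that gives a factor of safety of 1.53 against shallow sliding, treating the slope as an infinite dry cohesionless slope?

For an infinite dry cohesionless slope FS = tanφ/tanβ, so tanβ = tanφ / FS.
tanβ = tan38.2° / 1.53 = 0.7869 / 1.53 = 0.5143
β = arctan(0.5143) = 27.22°

β = 27.2°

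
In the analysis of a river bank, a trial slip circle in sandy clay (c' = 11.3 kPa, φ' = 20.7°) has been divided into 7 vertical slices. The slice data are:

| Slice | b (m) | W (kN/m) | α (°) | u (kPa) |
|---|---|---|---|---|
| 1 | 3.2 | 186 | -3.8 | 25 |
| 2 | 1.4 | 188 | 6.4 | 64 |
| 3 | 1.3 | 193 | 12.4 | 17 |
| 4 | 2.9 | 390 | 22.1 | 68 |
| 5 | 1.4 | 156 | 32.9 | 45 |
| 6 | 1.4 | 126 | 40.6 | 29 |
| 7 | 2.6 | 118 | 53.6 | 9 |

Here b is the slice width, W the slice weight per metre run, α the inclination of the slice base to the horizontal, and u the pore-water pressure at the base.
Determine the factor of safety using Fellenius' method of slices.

FS = 0.95

Ordinary method of slices: FS = Σ[c'·Δl_i + (W_i cosα_i − u_i·Δl_i)·tanφ'] / Σ W_i sinα_i, with Δl_i = b_i / cosα_i.
Slice 1: Δl = 3.2/cos(-3.8°) = 3.207 m; N'_1 = 186·cos(-3.8°) − 25·3.207 = 105.4; c'Δl = 36.24; W sinα = -12.3
Slice 2: Δl = 1.4/cos6.4° = 1.409 m; N'_2 = 188·cos6.4° − 64·1.409 = 96.7; c'Δl = 15.92; W sinα = 21.0
Slice 3: Δl = 1.3/cos12.4° = 1.331 m; N'_3 = 193·cos12.4° − 17·1.331 = 165.9; c'Δl = 15.04; W sinα = 41.4
Slice 4: Δl = 2.9/cos22.1° = 3.130 m; N'_4 = 390·cos22.1° − 68·3.130 = 148.5; c'Δl = 35.37; W sinα = 146.7
Slice 5: Δl = 1.4/cos32.9° = 1.667 m; N'_5 = 156·cos32.9° − 45·1.667 = 55.9; c'Δl = 18.84; W sinα = 84.7
Slice 6: Δl = 1.4/cos40.6° = 1.844 m; N'_6 = 126·cos40.6° − 29·1.844 = 42.2; c'Δl = 20.84; W sinα = 82.0
Slice 7: Δl = 2.6/cos53.6° = 4.381 m; N'_7 = 118·cos53.6° − 9·4.381 = 30.6; c'Δl = 49.51; W sinα = 95.0
Σc'Δl = 191.8 kN/m; ΣN' = 645.2 kN/m; ΣW sinα = 458.5 kN/m
Resisting = 191.8 + 645.2·tan20.7° = 191.8 + 243.8 = 435.6 kN/m
FS = 435.6 / 458.5 = 0.950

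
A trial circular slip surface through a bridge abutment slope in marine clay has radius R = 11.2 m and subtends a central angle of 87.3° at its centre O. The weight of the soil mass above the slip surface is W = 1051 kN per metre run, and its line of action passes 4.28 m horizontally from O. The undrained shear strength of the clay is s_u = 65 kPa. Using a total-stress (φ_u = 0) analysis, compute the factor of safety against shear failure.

FS = 2.76

Taking moments about the centre O, the resisting moment is provided by the undrained shear strength acting along the arc:
Arc length L_a = R·θ = 11.2·(87.3°·π/180) = 11.2·1.5237 = 17.07 m
M_R = s_u·L_a·R = 65·17.07·11.2 = 12423.4 kN·m/m
M_D = W·d = 1051·4.28 = 4498.3 kN·m/m
FS = M_R / M_D = 12423.4 / 4498.3 = 2.762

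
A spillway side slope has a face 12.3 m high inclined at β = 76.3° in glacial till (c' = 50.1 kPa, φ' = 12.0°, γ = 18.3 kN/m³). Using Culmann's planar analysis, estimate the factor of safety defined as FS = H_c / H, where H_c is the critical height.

H_c = (4c'/γ) · sinβ cosφ' / [1 − cos(β − φ')]
    = (4·50.1/18.3) · sin76.3°·cos12.0° / [1 − cos64.3°]
    = 10.951 · 0.9503 / 0.5663 = 18.38 m
FS = H_c / H = 18.38 / 12.3 = 1.494

FS = 1.49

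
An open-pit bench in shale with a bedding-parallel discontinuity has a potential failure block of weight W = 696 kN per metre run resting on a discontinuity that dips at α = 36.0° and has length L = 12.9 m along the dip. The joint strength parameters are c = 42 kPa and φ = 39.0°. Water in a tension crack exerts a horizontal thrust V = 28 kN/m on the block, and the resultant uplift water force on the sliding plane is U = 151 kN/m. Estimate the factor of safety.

FS = 2.00

Resolving the block weight along and normal to the plane and applying the Mohr–Coulomb strength on the joint:
N' = W cosα − U − V sinα = 696·cos36.0° − 151 − 28·sin36.0° = 395.6 kN/m
Driving force T = W sinα + V cosα = 696·sin36.0° + 28·cos36.0° = 431.8 kN/m
Resisting force R = c·L + N'·tanφ = 42·12.9 + 395.6·tan39.0° = 541.8 + 320.4 = 862.2 kN/m
FS = R / T = 862.2 / 431.8 = 1.997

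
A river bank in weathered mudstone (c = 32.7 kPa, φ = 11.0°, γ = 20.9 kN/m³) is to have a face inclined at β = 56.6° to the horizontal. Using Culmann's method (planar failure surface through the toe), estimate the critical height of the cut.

H_c = 17.08 m

Culmann's analysis gives the critical failure plane at α_cr = (β + φ)/2 = (56.6 + 11.0)/2 = 33.8°, and the critical height
H_c = (4c/γ) · sinβ cosφ / [1 − cos(β − φ)]
    = (4·32.7/20.9) · sin56.6°·cos11.0° / [1 − cos(45.6°)]
    = 6.258 · 0.8348·0.9816 / [1 − 0.6997]
    = 6.258 · 0.8195 / 0.3003
    = 17.08 m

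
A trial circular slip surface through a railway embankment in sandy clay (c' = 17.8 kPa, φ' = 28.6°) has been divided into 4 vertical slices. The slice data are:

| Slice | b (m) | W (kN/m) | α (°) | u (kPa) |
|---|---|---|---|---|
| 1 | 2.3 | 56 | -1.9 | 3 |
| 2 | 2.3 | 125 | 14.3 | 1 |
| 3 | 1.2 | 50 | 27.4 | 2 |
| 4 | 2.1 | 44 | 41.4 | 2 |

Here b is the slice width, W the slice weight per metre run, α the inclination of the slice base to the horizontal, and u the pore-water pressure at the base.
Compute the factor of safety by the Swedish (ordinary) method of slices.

Ordinary method of slices: FS = Σ[c'·Δl_i + (W_i cosα_i − u_i·Δl_i)·tanφ'] / Σ W_i sinα_i, with Δl_i = b_i / cosα_i.
Slice 1: Δl = 2.3/cos(-1.9°) = 2.301 m; N'_1 = 56·cos(-1.9°) − 3·2.301 = 49.1; c'Δl = 40.96; W sinα = -1.9
Slice 2: Δl = 2.3/cos14.3° = 2.374 m; N'_2 = 125·cos14.3° − 1·2.374 = 118.8; c'Δl = 42.25; W sinα = 30.9
Slice 3: Δl = 1.2/cos27.4° = 1.352 m; N'_3 = 50·cos27.4° − 2·1.352 = 41.7; c'Δl = 24.06; W sinα = 23.0
Slice 4: Δl = 2.1/cos41.4° = 2.800 m; N'_4 = 44·cos41.4° − 2·2.800 = 27.4; c'Δl = 49.83; W sinα = 29.1
Σc'Δl = 157.1 kN/m; ΣN' = 236.9 kN/m; ΣW sinα = 81.1 kN/m
Resisting = 157.1 + 236.9·tan28.6° = 157.1 + 129.2 = 286.3 kN/m
FS = 286.3 / 81.1 = 3.529

FS = 3.53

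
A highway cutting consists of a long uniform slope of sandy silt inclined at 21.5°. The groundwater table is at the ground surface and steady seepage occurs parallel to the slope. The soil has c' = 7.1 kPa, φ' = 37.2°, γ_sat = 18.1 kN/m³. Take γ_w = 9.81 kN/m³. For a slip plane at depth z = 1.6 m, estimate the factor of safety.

With seepage parallel to the slope and the water table at the surface, the effective normal stress on the slip plane uses the buoyant unit weight γ' = γ_sat − γ_w while the driving shear stress uses γ_sat:
FS = [c' + γ' z cos²β tanφ'] / [γ_sat z sinβ cosβ]
γ' = 18.1 − 9.81 = 8.29 kN/m³
Numerator = 7.1 + 8.29·1.6·cos²21.5°·tan37.2° = 7.1 + 8.29·1.6·0.8657·0.7590 = 15.816 kPa
Denominator = 18.1·1.6·sin21.5°·cos21.5° = 18.1·1.6·0.3665·0.9304 = 9.875 kPa
FS = 15.816 / 9.875 = 1.602

FS = 1.60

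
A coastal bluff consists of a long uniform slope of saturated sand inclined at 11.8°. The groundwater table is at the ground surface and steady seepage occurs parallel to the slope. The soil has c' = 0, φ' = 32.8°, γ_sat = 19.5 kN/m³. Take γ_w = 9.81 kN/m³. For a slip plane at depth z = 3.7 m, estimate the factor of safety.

FS = 1.53

With seepage parallel to the slope and the water table at the surface, the effective normal stress on the slip plane uses the buoyant unit weight γ' = γ_sat − γ_w while the driving shear stress uses γ_sat:
FS = [c' + γ' z cos²β tanφ'] / [γ_sat z sinβ cosβ]
(For c' = 0 this reduces to FS = (γ'/γ_sat)·tanφ'/tanβ.)
γ' = 19.5 − 9.81 = 9.69 kN/m³
Numerator = 0.0 + 9.69·3.7·cos²11.8°·tan32.8° = 0.0 + 9.69·3.7·0.9582·0.6445 = 22.139 kPa
Denominator = 19.5·3.7·sin11.8°·cos11.8° = 19.5·3.7·0.2045·0.9789 = 14.443 kPa
FS = 22.139 / 14.443 = 1.533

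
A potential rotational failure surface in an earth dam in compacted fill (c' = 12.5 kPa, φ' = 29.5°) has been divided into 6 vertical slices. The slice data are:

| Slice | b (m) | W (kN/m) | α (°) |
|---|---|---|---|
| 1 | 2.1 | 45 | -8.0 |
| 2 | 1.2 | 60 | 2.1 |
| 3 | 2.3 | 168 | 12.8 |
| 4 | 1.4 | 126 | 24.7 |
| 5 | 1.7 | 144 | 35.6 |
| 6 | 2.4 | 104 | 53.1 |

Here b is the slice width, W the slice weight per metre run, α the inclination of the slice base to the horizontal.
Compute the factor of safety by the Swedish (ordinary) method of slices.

Ordinary method of slices: FS = Σ[c'·Δl_i + (W_i cosα_i)·tanφ'] / Σ W_i sinα_i, with Δl_i = b_i / cosα_i.
Slice 1: Δl = 2.1/cos(-8.0°) = 2.121 m; N'_1 = 45·cos(-8.0°) = 44.6; c'Δl = 26.51; W sinα = -6.3
Slice 2: Δl = 1.2/cos2.1° = 1.201 m; N'_2 = 60·cos2.1° = 60.0; c'Δl = 15.01; W sinα = 2.2
Slice 3: Δl = 2.3/cos12.8° = 2.359 m; N'_3 = 168·cos12.8° = 163.8; c'Δl = 29.48; W sinα = 37.2
Slice 4: Δl = 1.4/cos24.7° = 1.541 m; N'_4 = 126·cos24.7° = 114.5; c'Δl = 19.26; W sinα = 52.7
Slice 5: Δl = 1.7/cos35.6° = 2.091 m; N'_5 = 144·cos35.6° = 117.1; c'Δl = 26.13; W sinα = 83.8
Slice 6: Δl = 2.4/cos53.1° = 3.997 m; N'_6 = 104·cos53.1° = 62.4; c'Δl = 49.97; W sinα = 83.2
Σc'Δl = 166.4 kN/m; ΣN' = 562.3 kN/m; ΣW sinα = 252.8 kN/m
Resisting = 166.4 + 562.3·tan29.5° = 166.4 + 318.2 = 484.5 kN/m
FS = 484.5 / 252.8 = 1.917

FS = 1.92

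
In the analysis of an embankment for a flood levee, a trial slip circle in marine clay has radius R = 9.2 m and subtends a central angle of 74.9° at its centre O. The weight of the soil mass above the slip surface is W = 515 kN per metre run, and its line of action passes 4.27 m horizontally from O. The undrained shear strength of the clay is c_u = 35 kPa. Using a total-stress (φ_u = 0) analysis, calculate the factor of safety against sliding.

FS = 1.76

Taking moments about the centre O, the resisting moment is provided by the undrained shear strength acting along the arc:
Arc length L_a = R·θ = 9.2·(74.9°·π/180) = 9.2·1.3073 = 12.03 m
M_R = c_u·L_a·R = 35·12.03·9.2 = 3872.6 kN·m/m
M_D = W·d = 515·4.27 = 2199.0 kN·m/m
FS = M_R / M_D = 3872.6 / 2199.0 = 1.761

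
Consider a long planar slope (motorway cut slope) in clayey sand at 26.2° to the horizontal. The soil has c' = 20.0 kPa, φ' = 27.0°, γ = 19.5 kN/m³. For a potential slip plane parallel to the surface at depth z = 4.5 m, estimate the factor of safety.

FS = 1.61

For an infinite slope with a slip plane parallel to the surface (no pore pressure): FS = [c' + γz cos²β tanφ'] / [γz sinβ cosβ].
γz = 19.5·4.5 = 87.75 kN/m²
Numerator = 20.0 + 87.75·cos²26.2°·tan27.0° = 20.0 + 87.75·0.8051·0.5095 = 55.995 kPa
Denominator = 87.75·sin26.2°·cos26.2° = 87.75·0.4415·0.8973 = 34.762 kPa
FS = 55.995 / 34.762 = 1.611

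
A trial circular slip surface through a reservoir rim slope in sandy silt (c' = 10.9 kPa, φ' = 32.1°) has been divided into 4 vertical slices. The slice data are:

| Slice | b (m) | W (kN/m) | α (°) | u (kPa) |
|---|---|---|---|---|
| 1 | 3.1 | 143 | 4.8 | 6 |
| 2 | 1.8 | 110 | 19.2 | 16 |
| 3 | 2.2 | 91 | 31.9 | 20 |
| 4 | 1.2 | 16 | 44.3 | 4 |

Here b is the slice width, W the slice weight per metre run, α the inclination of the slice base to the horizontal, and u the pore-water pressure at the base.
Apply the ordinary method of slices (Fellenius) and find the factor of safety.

FS = 2.27

Ordinary method of slices: FS = Σ[c'·Δl_i + (W_i cosα_i − u_i·Δl_i)·tanφ'] / Σ W_i sinα_i, with Δl_i = b_i / cosα_i.
Slice 1: Δl = 3.1/cos4.8° = 3.111 m; N'_1 = 143·cos4.8° − 6·3.111 = 123.8; c'Δl = 33.91; W sinα = 12.0
Slice 2: Δl = 1.8/cos19.2° = 1.906 m; N'_2 = 110·cos19.2° − 16·1.906 = 73.4; c'Δl = 20.78; W sinα = 36.2
Slice 3: Δl = 2.2/cos31.9° = 2.591 m; N'_3 = 91·cos31.9° − 20·2.591 = 25.4; c'Δl = 28.25; W sinα = 48.1
Slice 4: Δl = 1.2/cos44.3° = 1.677 m; N'_4 = 16·cos44.3° − 4·1.677 = 4.7; c'Δl = 18.28; W sinα = 11.2
Σc'Δl = 101.2 kN/m; ΣN' = 227.4 kN/m; ΣW sinα = 107.4 kN/m
Resisting = 101.2 + 227.4·tan32.1° = 101.2 + 142.6 = 243.8 kN/m
FS = 243.8 / 107.4 = 2.270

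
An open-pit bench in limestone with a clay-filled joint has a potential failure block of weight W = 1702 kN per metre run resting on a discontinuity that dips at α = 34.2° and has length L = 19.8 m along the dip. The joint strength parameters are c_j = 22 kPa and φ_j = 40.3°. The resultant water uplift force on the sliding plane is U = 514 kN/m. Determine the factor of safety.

Resolving the block weight along and normal to the plane and applying the Mohr–Coulomb strength on the joint:
N' = W cosα − U = 1702·cos34.2° − 514 = 893.7 kN/m
Driving force T = W sinα = 1702·sin34.2° = 956.7 kN/m
Resisting force R = c_j·L + N'·tanφ_j = 22·19.8 + 893.7·tan40.3° = 435.6 + 757.9 = 1193.5 kN/m
FS = R / T = 1193.5 / 956.7 = 1.248

FS = 1.25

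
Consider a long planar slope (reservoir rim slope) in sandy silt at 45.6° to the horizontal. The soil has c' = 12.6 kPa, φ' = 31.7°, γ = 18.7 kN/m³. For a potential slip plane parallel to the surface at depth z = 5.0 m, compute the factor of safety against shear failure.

FS = 0.87

For an infinite slope with a slip plane parallel to the surface (no pore pressure): FS = [c' + γz cos²β tanφ'] / [γz sinβ cosβ].
γz = 18.7·5.0 = 93.50 kN/m²
Numerator = 12.6 + 93.50·cos²45.6°·tan31.7° = 12.6 + 93.50·0.4895·0.6176 = 40.869 kPa
Denominator = 93.50·sin45.6°·cos45.6° = 93.50·0.7145·0.6997 = 46.740 kPa
FS = 40.869 / 46.740 = 0.874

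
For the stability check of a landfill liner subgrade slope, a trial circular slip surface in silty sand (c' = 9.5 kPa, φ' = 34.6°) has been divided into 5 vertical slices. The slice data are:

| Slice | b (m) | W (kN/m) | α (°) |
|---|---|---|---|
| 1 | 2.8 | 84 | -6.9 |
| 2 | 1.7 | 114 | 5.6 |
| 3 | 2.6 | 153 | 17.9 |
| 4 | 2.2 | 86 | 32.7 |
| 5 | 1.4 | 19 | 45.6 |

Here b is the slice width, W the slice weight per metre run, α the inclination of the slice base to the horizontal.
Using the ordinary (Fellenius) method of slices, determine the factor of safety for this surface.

Ordinary method of slices: FS = Σ[c'·Δl_i + (W_i cosα_i)·tanφ'] / Σ W_i sinα_i, with Δl_i = b_i / cosα_i.
Slice 1: Δl = 2.8/cos(-6.9°) = 2.820 m; N'_1 = 84·cos(-6.9°) = 83.4; c'Δl = 26.79; W sinα = -10.1
Slice 2: Δl = 1.7/cos5.6° = 1.708 m; N'_2 = 114·cos5.6° = 113.5; c'Δl = 16.23; W sinα = 11.1
Slice 3: Δl = 2.6/cos17.9° = 2.732 m; N'_3 = 153·cos17.9° = 145.6; c'Δl = 25.96; W sinα = 47.0
Slice 4: Δl = 2.2/cos32.7° = 2.614 m; N'_4 = 86·cos32.7° = 72.4; c'Δl = 24.84; W sinα = 46.5
Slice 5: Δl = 1.4/cos45.6° = 2.001 m; N'_5 = 19·cos45.6° = 13.3; c'Δl = 19.01; W sinα = 13.6
Σc'Δl = 112.8 kN/m; ΣN' = 428.1 kN/m; ΣW sinα = 108.1 kN/m
Resisting = 112.8 + 428.1·tan34.6° = 112.8 + 295.3 = 408.2 kN/m
FS = 408.2 / 108.1 = 3.776

FS = 3.78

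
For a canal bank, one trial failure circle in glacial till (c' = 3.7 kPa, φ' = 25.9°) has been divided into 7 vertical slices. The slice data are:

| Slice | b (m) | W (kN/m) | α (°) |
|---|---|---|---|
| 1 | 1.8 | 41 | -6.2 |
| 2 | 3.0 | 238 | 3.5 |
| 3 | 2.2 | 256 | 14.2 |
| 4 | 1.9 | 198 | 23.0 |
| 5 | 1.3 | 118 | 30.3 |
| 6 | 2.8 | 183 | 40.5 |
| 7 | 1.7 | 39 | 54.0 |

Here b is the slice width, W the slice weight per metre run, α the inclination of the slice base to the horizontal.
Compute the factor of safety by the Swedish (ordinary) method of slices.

FS = 1.49

Ordinary method of slices: FS = Σ[c'·Δl_i + (W_i cosα_i)·tanφ'] / Σ W_i sinα_i, with Δl_i = b_i / cosα_i.
Slice 1: Δl = 1.8/cos(-6.2°) = 1.811 m; N'_1 = 41·cos(-6.2°) = 40.8; c'Δl = 6.70; W sinα = -4.4
Slice 2: Δl = 3.0/cos3.5° = 3.006 m; N'_2 = 238·cos3.5° = 237.6; c'Δl = 11.12; W sinα = 14.5
Slice 3: Δl = 2.2/cos14.2° = 2.269 m; N'_3 = 256·cos14.2° = 248.2; c'Δl = 8.40; W sinα = 62.8
Slice 4: Δl = 1.9/cos23.0° = 2.064 m; N'_4 = 198·cos23.0° = 182.3; c'Δl = 7.64; W sinα = 77.4
Slice 5: Δl = 1.3/cos30.3° = 1.506 m; N'_5 = 118·cos30.3° = 101.9; c'Δl = 5.57; W sinα = 59.5
Slice 6: Δl = 2.8/cos40.5° = 3.682 m; N'_6 = 183·cos40.5° = 139.2; c'Δl = 13.62; W sinα = 118.8
Slice 7: Δl = 1.7/cos54.0° = 2.892 m; N'_7 = 39·cos54.0° = 22.9; c'Δl = 10.70; W sinα = 31.6
Σc'Δl = 63.8 kN/m; ΣN' = 972.7 kN/m; ΣW sinα = 360.2 kN/m
Resisting = 63.8 + 972.7·tan25.9° = 63.8 + 472.3 = 536.1 kN/m
FS = 536.1 / 360.2 = 1.488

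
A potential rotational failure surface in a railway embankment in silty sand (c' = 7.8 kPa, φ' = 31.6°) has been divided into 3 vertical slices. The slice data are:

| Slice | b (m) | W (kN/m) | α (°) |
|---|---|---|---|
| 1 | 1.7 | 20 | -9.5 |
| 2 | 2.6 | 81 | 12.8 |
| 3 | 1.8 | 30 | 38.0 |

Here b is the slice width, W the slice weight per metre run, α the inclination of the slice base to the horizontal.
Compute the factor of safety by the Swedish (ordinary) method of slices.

FS = 3.85

Ordinary method of slices: FS = Σ[c'·Δl_i + (W_i cosα_i)·tanφ'] / Σ W_i sinα_i, with Δl_i = b_i / cosα_i.
Slice 1: Δl = 1.7/cos(-9.5°) = 1.724 m; N'_1 = 20·cos(-9.5°) = 19.7; c'Δl = 13.44; W sinα = -3.3
Slice 2: Δl = 2.6/cos12.8° = 2.666 m; N'_2 = 81·cos12.8° = 79.0; c'Δl = 20.80; W sinα = 17.9
Slice 3: Δl = 1.8/cos38.0° = 2.284 m; N'_3 = 30·cos38.0° = 23.6; c'Δl = 17.82; W sinα = 18.5
Σc'Δl = 52.1 kN/m; ΣN' = 122.4 kN/m; ΣW sinα = 33.1 kN/m
Resisting = 52.1 + 122.4·tan31.6° = 52.1 + 75.3 = 127.3 kN/m
FS = 127.3 / 33.1 = 3.845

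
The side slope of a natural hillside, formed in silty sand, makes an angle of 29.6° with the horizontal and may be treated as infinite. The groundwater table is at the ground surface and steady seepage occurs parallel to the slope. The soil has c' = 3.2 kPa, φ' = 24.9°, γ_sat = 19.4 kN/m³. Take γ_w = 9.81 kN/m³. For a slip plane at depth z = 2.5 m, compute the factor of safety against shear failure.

With seepage parallel to the slope and the water table at the surface, the effective normal stress on the slip plane uses the buoyant unit weight γ' = γ_sat − γ_w while the driving shear stress uses γ_sat:
FS = [c' + γ' z cos²β tanφ'] / [γ_sat z sinβ cosβ]
γ' = 19.4 − 9.81 = 9.59 kN/m³
Numerator = 3.2 + 9.59·2.5·cos²29.6°·tan24.9° = 3.2 + 9.59·2.5·0.7560·0.4642 = 11.614 kPa
Denominator = 19.4·2.5·sin29.6°·cos29.6° = 19.4·2.5·0.4939·0.8695 = 20.830 kPa
FS = 11.614 / 20.830 = 0.558

FS = 0.56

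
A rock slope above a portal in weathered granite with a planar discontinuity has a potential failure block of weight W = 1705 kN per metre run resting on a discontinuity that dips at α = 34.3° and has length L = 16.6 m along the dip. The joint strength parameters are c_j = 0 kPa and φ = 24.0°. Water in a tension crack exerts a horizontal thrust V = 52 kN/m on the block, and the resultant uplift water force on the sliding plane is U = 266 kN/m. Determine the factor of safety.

Resolving the block weight along and normal to the plane and applying the Mohr–Coulomb strength on the joint:
N' = W cosα − U − V sinα = 1705·cos34.3° − 266 − 52·sin34.3° = 1113.2 kN/m
Driving force T = W sinα + V cosα = 1705·sin34.3° + 52·cos34.3° = 1003.8 kN/m
Resisting force R = c_j·L + N'·tanφ = 0·16.6 + 1113.2·tan24.0° = 0.0 + 495.6 = 495.6 kN/m
FS = R / T = 495.6 / 1003.8 = 0.494

FS = 0.49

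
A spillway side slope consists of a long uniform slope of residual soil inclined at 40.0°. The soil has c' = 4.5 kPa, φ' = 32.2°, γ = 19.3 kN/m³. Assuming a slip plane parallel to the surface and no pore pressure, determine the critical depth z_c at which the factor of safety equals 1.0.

z_c = 1.90 m

Setting FS = 1.00 in FS = [c' + γz cos²β tanφ'] / [γz sinβ cosβ] and solving for z:
z = c' / [γ cosβ (FS·sinβ − cosβ·tanφ')]
  = 4.5 / [19.3·cos40.0°·(1.00·sin40.0° − cos40.0°·tan32.2°)]
  = 4.5 / [19.3·0.7660·(1.00·0.6428 − 0.7660·0.6297)]
  = 4.5 / 2.3712 = 1.898 m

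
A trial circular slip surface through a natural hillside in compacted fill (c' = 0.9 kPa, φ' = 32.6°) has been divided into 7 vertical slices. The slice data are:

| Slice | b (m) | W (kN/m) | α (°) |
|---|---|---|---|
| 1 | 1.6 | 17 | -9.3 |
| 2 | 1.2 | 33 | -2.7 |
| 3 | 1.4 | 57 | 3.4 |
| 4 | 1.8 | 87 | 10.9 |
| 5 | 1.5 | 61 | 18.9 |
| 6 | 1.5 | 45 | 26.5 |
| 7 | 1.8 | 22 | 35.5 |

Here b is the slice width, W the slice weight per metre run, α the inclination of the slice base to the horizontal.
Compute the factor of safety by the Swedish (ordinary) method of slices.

FS = 3.04

Ordinary method of slices: FS = Σ[c'·Δl_i + (W_i cosα_i)·tanφ'] / Σ W_i sinα_i, with Δl_i = b_i / cosα_i.
Slice 1: Δl = 1.6/cos(-9.3°) = 1.621 m; N'_1 = 17·cos(-9.3°) = 16.8; c'Δl = 1.46; W sinα = -2.7
Slice 2: Δl = 1.2/cos(-2.7°) = 1.201 m; N'_2 = 33·cos(-2.7°) = 33.0; c'Δl = 1.08; W sinα = -1.6
Slice 3: Δl = 1.4/cos3.4° = 1.402 m; N'_3 = 57·cos3.4° = 56.9; c'Δl = 1.26; W sinα = 3.4
Slice 4: Δl = 1.8/cos10.9° = 1.833 m; N'_4 = 87·cos10.9° = 85.4; c'Δl = 1.65; W sinα = 16.5
Slice 5: Δl = 1.5/cos18.9° = 1.585 m; N'_5 = 61·cos18.9° = 57.7; c'Δl = 1.43; W sinα = 19.8
Slice 6: Δl = 1.5/cos26.5° = 1.676 m; N'_6 = 45·cos26.5° = 40.3; c'Δl = 1.51; W sinα = 20.1
Slice 7: Δl = 1.8/cos35.5° = 2.211 m; N'_7 = 22·cos35.5° = 17.9; c'Δl = 1.99; W sinα = 12.8
Σc'Δl = 10.4 kN/m; ΣN' = 308.0 kN/m; ΣW sinα = 68.1 kN/m
Resisting = 10.4 + 308.0·tan32.6° = 10.4 + 197.0 = 207.3 kN/m
FS = 207.3 / 68.1 = 3.043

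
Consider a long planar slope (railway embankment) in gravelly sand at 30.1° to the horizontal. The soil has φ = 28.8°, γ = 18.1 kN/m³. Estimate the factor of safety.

For a dry cohesionless infinite slope the factor of safety is FS = tanφ / tanβ.
FS = tan28.8° / tan30.1° = 0.5498 / 0.5797 = 0.948

FS = 0.95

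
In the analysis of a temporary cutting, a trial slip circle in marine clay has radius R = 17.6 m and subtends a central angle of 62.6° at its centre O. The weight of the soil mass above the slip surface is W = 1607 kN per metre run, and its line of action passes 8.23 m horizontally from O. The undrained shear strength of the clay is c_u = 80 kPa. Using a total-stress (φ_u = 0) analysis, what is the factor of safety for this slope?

FS = 2.05

Taking moments about the centre O, the resisting moment is provided by the undrained shear strength acting along the arc:
Arc length L_a = R·θ = 17.6·(62.6°·π/180) = 17.6·1.0926 = 19.23 m
M_R = c_u·L_a·R = 80·19.23·17.6 = 27074.9 kN·m/m
M_D = W·d = 1607·8.23 = 13225.6 kN·m/m
FS = M_R / M_D = 27074.9 / 13225.6 = 2.047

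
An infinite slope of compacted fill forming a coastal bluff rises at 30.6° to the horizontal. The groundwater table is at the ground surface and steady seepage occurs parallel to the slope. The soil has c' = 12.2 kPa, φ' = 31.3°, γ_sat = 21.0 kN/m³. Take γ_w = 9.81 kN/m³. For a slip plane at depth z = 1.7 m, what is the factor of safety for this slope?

With seepage parallel to the slope and the water table at the surface, the effective normal stress on the slip plane uses the buoyant unit weight γ' = γ_sat − γ_w while the driving shear stress uses γ_sat:
FS = [c' + γ' z cos²β tanφ'] / [γ_sat z sinβ cosβ]
γ' = 21.0 − 9.81 = 11.19 kN/m³
Numerator = 12.2 + 11.19·1.7·cos²30.6°·tan31.3° = 12.2 + 11.19·1.7·0.7409·0.6080 = 20.769 kPa
Denominator = 21.0·1.7·sin30.6°·cos30.6° = 21.0·1.7·0.5090·0.8607 = 15.642 kPa
FS = 20.769 / 15.642 = 1.328

FS = 1.33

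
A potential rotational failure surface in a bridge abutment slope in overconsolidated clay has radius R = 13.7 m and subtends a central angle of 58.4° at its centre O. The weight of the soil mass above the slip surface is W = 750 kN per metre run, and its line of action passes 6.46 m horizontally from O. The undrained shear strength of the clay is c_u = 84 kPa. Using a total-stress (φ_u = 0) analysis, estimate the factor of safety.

FS = 3.32

Taking moments about the centre O, the resisting moment is provided by the undrained shear strength acting along the arc:
Arc length L_a = R·θ = 13.7·(58.4°·π/180) = 13.7·1.0193 = 13.96 m
M_R = c_u·L_a·R = 84·13.96·13.7 = 16069.8 kN·m/m
M_D = W·d = 750·6.46 = 4845.0 kN·m/m
FS = M_R / M_D = 16069.8 / 4845.0 = 3.317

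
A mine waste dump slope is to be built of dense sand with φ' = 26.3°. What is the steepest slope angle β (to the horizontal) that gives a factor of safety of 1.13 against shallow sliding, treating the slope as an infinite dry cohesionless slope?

β = 23.6°

For an infinite dry cohesionless slope FS = tanφ'/tanβ, so tanβ = tanφ' / FS.
tanβ = tan26.3° / 1.13 = 0.4942 / 1.13 = 0.4374
β = arctan(0.4374) = 23.62°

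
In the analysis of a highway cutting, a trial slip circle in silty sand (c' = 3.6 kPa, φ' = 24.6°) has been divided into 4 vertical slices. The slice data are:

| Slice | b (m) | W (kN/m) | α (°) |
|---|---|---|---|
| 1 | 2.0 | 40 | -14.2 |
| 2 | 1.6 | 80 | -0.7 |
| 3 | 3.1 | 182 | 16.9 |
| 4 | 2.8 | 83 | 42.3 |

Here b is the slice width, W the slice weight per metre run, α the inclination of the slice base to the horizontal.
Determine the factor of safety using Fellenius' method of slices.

FS = 2.05

Ordinary method of slices: FS = Σ[c'·Δl_i + (W_i cosα_i)·tanφ'] / Σ W_i sinα_i, with Δl_i = b_i / cosα_i.
Slice 1: Δl = 2.0/cos(-14.2°) = 2.063 m; N'_1 = 40·cos(-14.2°) = 38.8; c'Δl = 7.43; W sinα = -9.8
Slice 2: Δl = 1.6/cos(-0.7°) = 1.600 m; N'_2 = 80·cos(-0.7°) = 80.0; c'Δl = 5.76; W sinα = -1.0
Slice 3: Δl = 3.1/cos16.9° = 3.240 m; N'_3 = 182·cos16.9° = 174.1; c'Δl = 11.66; W sinα = 52.9
Slice 4: Δl = 2.8/cos42.3° = 3.786 m; N'_4 = 83·cos42.3° = 61.4; c'Δl = 13.63; W sinα = 55.9
Σc'Δl = 38.5 kN/m; ΣN' = 354.3 kN/m; ΣW sinα = 98.0 kN/m
Resisting = 38.5 + 354.3·tan24.6° = 38.5 + 162.2 = 200.7 kN/m
FS = 200.7 / 98.0 = 2.048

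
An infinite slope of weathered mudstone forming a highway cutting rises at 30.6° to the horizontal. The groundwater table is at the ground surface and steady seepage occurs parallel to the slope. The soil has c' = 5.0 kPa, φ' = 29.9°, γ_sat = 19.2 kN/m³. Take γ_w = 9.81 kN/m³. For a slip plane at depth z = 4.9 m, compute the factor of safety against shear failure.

FS = 0.60

With seepage parallel to the slope and the water table at the surface, the effective normal stress on the slip plane uses the buoyant unit weight γ' = γ_sat − γ_w while the driving shear stress uses γ_sat:
FS = [c' + γ' z cos²β tanφ'] / [γ_sat z sinβ cosβ]
γ' = 19.2 − 9.81 = 9.39 kN/m³
Numerator = 5.0 + 9.39·4.9·cos²30.6°·tan29.9° = 5.0 + 9.39·4.9·0.7409·0.5750 = 24.602 kPa
Denominator = 19.2·4.9·sin30.6°·cos30.6° = 19.2·4.9·0.5090·0.8607 = 41.221 kPa
FS = 24.602 / 41.221 = 0.597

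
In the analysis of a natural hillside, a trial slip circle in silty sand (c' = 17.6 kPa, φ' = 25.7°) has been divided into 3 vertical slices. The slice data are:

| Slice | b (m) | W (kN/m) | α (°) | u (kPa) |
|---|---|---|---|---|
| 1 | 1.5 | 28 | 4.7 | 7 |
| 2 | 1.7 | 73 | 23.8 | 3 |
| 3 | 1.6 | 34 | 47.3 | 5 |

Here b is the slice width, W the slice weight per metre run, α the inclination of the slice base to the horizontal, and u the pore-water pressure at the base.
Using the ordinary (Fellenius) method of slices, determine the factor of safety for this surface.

Ordinary method of slices: FS = Σ[c'·Δl_i + (W_i cosα_i − u_i·Δl_i)·tanφ'] / Σ W_i sinα_i, with Δl_i = b_i / cosα_i.
Slice 1: Δl = 1.5/cos4.7° = 1.505 m; N'_1 = 28·cos4.7° − 7·1.505 = 17.4; c'Δl = 26.49; W sinα = 2.3
Slice 2: Δl = 1.7/cos23.8° = 1.858 m; N'_2 = 73·cos23.8° − 3·1.858 = 61.2; c'Δl = 32.70; W sinα = 29.5
Slice 3: Δl = 1.6/cos47.3° = 2.359 m; N'_3 = 34·cos47.3° − 5·2.359 = 11.3; c'Δl = 41.52; W sinα = 25.0
Σc'Δl = 100.7 kN/m; ΣN' = 89.8 kN/m; ΣW sinα = 56.7 kN/m
Resisting = 100.7 + 89.8·tan25.7° = 100.7 + 43.2 = 144.0 kN/m
FS = 144.0 / 56.7 = 2.537

FS = 2.54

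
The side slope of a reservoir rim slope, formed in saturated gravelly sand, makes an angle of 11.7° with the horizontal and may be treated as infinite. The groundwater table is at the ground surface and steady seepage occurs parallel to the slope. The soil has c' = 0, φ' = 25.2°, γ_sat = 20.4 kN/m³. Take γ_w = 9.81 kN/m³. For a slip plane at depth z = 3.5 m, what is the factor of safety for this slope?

FS = 1.18

With seepage parallel to the slope and the water table at the surface, the effective normal stress on the slip plane uses the buoyant unit weight γ' = γ_sat − γ_w while the driving shear stress uses γ_sat:
FS = [c' + γ' z cos²β tanφ'] / [γ_sat z sinβ cosβ]
(For c' = 0 this reduces to FS = (γ'/γ_sat)·tanφ'/tanβ.)
γ' = 20.4 − 9.81 = 10.59 kN/m³
Numerator = 0.0 + 10.59·3.5·cos²11.7°·tan25.2° = 0.0 + 10.59·3.5·0.9589·0.4706 = 16.724 kPa
Denominator = 20.4·3.5·sin11.7°·cos11.7° = 20.4·3.5·0.2028·0.9792 = 14.178 kPa
FS = 16.724 / 14.178 = 1.180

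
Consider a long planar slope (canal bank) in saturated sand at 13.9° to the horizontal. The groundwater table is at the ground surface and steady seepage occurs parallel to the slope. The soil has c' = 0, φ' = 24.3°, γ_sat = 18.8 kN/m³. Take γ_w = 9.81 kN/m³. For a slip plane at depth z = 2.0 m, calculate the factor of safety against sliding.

With seepage parallel to the slope and the water table at the surface, the effective normal stress on the slip plane uses the buoyant unit weight γ' = γ_sat − γ_w while the driving shear stress uses γ_sat:
FS = [c' + γ' z cos²β tanφ'] / [γ_sat z sinβ cosβ]
(For c' = 0 this reduces to FS = (γ'/γ_sat)·tanφ'/tanβ.)
γ' = 18.8 − 9.81 = 8.99 kN/m³
Numerator = 0.0 + 8.99·2.0·cos²13.9°·tan24.3° = 0.0 + 8.99·2.0·0.9423·0.4515 = 7.650 kPa
Denominator = 18.8·2.0·sin13.9°·cos13.9° = 18.8·2.0·0.2402·0.9707 = 8.768 kPa
FS = 7.650 / 8.768 = 0.872

FS = 0.87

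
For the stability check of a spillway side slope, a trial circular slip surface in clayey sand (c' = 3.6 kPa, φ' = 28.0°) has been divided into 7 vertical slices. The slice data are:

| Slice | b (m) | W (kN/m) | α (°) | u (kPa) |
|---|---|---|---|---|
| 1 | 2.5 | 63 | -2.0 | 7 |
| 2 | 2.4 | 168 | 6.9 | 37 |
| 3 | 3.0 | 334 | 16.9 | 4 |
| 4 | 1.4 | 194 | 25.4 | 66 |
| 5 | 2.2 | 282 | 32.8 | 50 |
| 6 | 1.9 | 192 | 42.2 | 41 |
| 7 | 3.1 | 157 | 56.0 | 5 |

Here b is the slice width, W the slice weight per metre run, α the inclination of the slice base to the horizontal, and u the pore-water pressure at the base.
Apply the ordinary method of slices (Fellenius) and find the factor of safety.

FS = 0.74

Ordinary method of slices: FS = Σ[c'·Δl_i + (W_i cosα_i − u_i·Δl_i)·tanφ'] / Σ W_i sinα_i, with Δl_i = b_i / cosα_i.
Slice 1: Δl = 2.5/cos(-2.0°) = 2.502 m; N'_1 = 63·cos(-2.0°) − 7·2.502 = 45.5; c'Δl = 9.01; W sinα = -2.2
Slice 2: Δl = 2.4/cos6.9° = 2.418 m; N'_2 = 168·cos6.9° − 37·2.418 = 77.3; c'Δl = 8.70; W sinα = 20.2
Slice 3: Δl = 3.0/cos16.9° = 3.135 m; N'_3 = 334·cos16.9° − 4·3.135 = 307.0; c'Δl = 11.29; W sinα = 97.1
Slice 4: Δl = 1.4/cos25.4° = 1.550 m; N'_4 = 194·cos25.4° − 66·1.550 = 73.0; c'Δl = 5.58; W sinα = 83.2
Slice 5: Δl = 2.2/cos32.8° = 2.617 m; N'_5 = 282·cos32.8° − 50·2.617 = 106.2; c'Δl = 9.42; W sinα = 152.8
Slice 6: Δl = 1.9/cos42.2° = 2.565 m; N'_6 = 192·cos42.2° − 41·2.565 = 37.1; c'Δl = 9.23; W sinα = 129.0
Slice 7: Δl = 3.1/cos56.0° = 5.544 m; N'_7 = 157·cos56.0° − 5·5.544 = 60.1; c'Δl = 19.96; W sinα = 130.2
Σc'Δl = 73.2 kN/m; ΣN' = 706.1 kN/m; ΣW sinα = 610.2 kN/m
Resisting = 73.2 + 706.1·tan28.0° = 73.2 + 375.4 = 448.6 kN/m
FS = 448.6 / 610.2 = 0.735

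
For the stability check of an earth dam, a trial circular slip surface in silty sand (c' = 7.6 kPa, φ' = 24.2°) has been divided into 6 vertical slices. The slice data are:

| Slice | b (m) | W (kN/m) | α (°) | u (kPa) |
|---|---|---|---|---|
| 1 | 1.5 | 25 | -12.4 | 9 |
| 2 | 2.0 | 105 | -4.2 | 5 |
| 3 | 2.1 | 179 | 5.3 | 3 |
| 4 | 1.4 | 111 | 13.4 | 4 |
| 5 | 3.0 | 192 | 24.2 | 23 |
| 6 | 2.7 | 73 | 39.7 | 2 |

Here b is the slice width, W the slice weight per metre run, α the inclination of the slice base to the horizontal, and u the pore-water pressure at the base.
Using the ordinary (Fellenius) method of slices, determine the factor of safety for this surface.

Ordinary method of slices: FS = Σ[c'·Δl_i + (W_i cosα_i − u_i·Δl_i)·tanφ'] / Σ W_i sinα_i, with Δl_i = b_i / cosα_i.
Slice 1: Δl = 1.5/cos(-12.4°) = 1.536 m; N'_1 = 25·cos(-12.4°) − 9·1.536 = 10.6; c'Δl = 11.67; W sinα = -5.4
Slice 2: Δl = 2.0/cos(-4.2°) = 2.005 m; N'_2 = 105·cos(-4.2°) − 5·2.005 = 94.7; c'Δl = 15.24; W sinα = -7.7
Slice 3: Δl = 2.1/cos5.3° = 2.109 m; N'_3 = 179·cos5.3° − 3·2.109 = 171.9; c'Δl = 16.03; W sinα = 16.5
Slice 4: Δl = 1.4/cos13.4° = 1.439 m; N'_4 = 111·cos13.4° − 4·1.439 = 102.2; c'Δl = 10.94; W sinα = 25.7
Slice 5: Δl = 3.0/cos24.2° = 3.289 m; N'_5 = 192·cos24.2° − 23·3.289 = 99.5; c'Δl = 25.00; W sinα = 78.7
Slice 6: Δl = 2.7/cos39.7° = 3.509 m; N'_6 = 73·cos39.7° − 2·3.509 = 49.1; c'Δl = 26.67; W sinα = 46.6
Σc'Δl = 105.5 kN/m; ΣN' = 528.0 kN/m; ΣW sinα = 154.5 kN/m
Resisting = 105.5 + 528.0·tan24.2° = 105.5 + 237.3 = 342.9 kN/m
FS = 342.9 / 154.5 = 2.219

FS = 2.22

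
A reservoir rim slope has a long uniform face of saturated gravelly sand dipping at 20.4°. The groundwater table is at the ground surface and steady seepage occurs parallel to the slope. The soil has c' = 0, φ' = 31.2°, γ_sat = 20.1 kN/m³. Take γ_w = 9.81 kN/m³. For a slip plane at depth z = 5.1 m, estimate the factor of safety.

With seepage parallel to the slope and the water table at the surface, the effective normal stress on the slip plane uses the buoyant unit weight γ' = γ_sat − γ_w while the driving shear stress uses γ_sat:
FS = [c' + γ' z cos²β tanφ'] / [γ_sat z sinβ cosβ]
(For c' = 0 this reduces to FS = (γ'/γ_sat)·tanφ'/tanβ.)
γ' = 20.1 − 9.81 = 10.29 kN/m³
Numerator = 0.0 + 10.29·5.1·cos²20.4°·tan31.2° = 0.0 + 10.29·5.1·0.8785·0.6056 = 27.921 kPa
Denominator = 20.1·5.1·sin20.4°·cos20.4° = 20.1·5.1·0.3486·0.9373 = 33.491 kPa
FS = 27.921 / 33.491 = 0.834

FS = 0.83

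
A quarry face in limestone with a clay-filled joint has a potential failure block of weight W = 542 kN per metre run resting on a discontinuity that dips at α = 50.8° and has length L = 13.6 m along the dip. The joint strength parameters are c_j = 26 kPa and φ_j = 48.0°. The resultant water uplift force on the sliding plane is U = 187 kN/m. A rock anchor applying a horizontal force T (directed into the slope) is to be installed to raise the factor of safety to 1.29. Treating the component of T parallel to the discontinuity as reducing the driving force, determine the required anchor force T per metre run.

T = 9 kN/m

Resolving forces along and normal to the sliding plane, with the horizontal anchor force T adding T·sinα to the effective normal force and T·cosα acting up the plane against the driving force:
FS = [c_jL + (W cosα − U + T sinα) tanφ_j] / [W sinα − T cosα]
Without the anchor: N' = 155.6 kN/m, driving T_d = 420.0 kN/m, resisting R = 26·13.6 + 155.6·tan48.0° = 526.4 kN/m, FS = 1.25.
Setting FS = 1.29 and solving for T:
1.29·(420.0 − T cos50.8°) = 526.4 + T sin50.8°·tan48.0°
T·(sin50.8°·tan48.0° + 1.29·cos50.8°) = 1.29·420.0 − 526.4
T·(0.7749·1.1106 + 1.29·0.6320) = 541.8 − 526.4 = 15.5
T·1.6760 = 15.5
T = 9.2 kN/m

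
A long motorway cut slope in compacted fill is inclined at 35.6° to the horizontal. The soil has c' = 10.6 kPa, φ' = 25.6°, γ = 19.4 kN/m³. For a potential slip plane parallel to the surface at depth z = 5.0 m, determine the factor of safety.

FS = 0.90

For an infinite slope with a slip plane parallel to the surface (no pore pressure): FS = [c' + γz cos²β tanφ'] / [γz sinβ cosβ].
γz = 19.4·5.0 = 97.00 kN/m²
Numerator = 10.6 + 97.00·cos²35.6°·tan25.6° = 10.6 + 97.00·0.6611·0.4791 = 41.326 kPa
Denominator = 97.00·sin35.6°·cos35.6° = 97.00·0.5821·0.8131 = 45.912 kPa
FS = 41.326 / 45.912 = 0.900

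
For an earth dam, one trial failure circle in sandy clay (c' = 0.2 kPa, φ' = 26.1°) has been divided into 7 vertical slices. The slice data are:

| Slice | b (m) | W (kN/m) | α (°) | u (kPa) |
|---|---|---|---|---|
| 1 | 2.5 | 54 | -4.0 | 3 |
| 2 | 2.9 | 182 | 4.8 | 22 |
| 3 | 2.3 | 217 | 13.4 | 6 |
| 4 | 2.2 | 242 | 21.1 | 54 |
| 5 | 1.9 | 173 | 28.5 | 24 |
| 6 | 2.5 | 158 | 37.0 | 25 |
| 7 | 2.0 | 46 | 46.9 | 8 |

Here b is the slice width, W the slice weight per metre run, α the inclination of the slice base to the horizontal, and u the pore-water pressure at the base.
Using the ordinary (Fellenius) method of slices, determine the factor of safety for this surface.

Ordinary method of slices: FS = Σ[c'·Δl_i + (W_i cosα_i − u_i·Δl_i)·tanφ'] / Σ W_i sinα_i, with Δl_i = b_i / cosα_i.
Slice 1: Δl = 2.5/cos(-4.0°) = 2.506 m; N'_1 = 54·cos(-4.0°) − 3·2.506 = 46.4; c'Δl = 0.50; W sinα = -3.8
Slice 2: Δl = 2.9/cos4.8° = 2.910 m; N'_2 = 182·cos4.8° − 22·2.910 = 117.3; c'Δl = 0.58; W sinα = 15.2
Slice 3: Δl = 2.3/cos13.4° = 2.364 m; N'_3 = 217·cos13.4° − 6·2.364 = 196.9; c'Δl = 0.47; W sinα = 50.3
Slice 4: Δl = 2.2/cos21.1° = 2.358 m; N'_4 = 242·cos21.1° − 54·2.358 = 98.4; c'Δl = 0.47; W sinα = 87.1
Slice 5: Δl = 1.9/cos28.5° = 2.162 m; N'_5 = 173·cos28.5° − 24·2.162 = 100.1; c'Δl = 0.43; W sinα = 82.5
Slice 6: Δl = 2.5/cos37.0° = 3.130 m; N'_6 = 158·cos37.0° − 25·3.130 = 47.9; c'Δl = 0.63; W sinα = 95.1
Slice 7: Δl = 2.0/cos46.9° = 2.927 m; N'_7 = 46·cos46.9° − 8·2.927 = 8.0; c'Δl = 0.59; W sinα = 33.6
Σc'Δl = 3.7 kN/m; ΣN' = 615.1 kN/m; ΣW sinα = 360.1 kN/m
Resisting = 3.7 + 615.1·tan26.1° = 3.7 + 301.3 = 305.0 kN/m
FS = 305.0 / 360.1 = 0.847

FS = 0.85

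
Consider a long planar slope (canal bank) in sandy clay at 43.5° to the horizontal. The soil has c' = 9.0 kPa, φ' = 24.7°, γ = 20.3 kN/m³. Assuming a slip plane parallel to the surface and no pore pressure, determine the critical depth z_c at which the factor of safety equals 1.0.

Setting FS = 1.00 in FS = [c' + γz cos²β tanφ'] / [γz sinβ cosβ] and solving for z:
z = c' / [γ cosβ (FS·sinβ − cosβ·tanφ')]
  = 9.0 / [20.3·cos43.5°·(1.00·sin43.5° − cos43.5°·tan24.7°)]
  = 9.0 / [20.3·0.7254·(1.00·0.6884 − 0.7254·0.4599)]
  = 9.0 / 5.2233 = 1.723 m

z_c = 1.72 m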